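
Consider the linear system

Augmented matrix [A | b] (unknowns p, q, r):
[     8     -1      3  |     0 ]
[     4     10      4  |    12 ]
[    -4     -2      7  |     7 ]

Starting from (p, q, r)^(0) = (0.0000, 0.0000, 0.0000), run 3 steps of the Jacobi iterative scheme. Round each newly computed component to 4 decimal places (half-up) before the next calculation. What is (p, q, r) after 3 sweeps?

(-0.4036, 0.7528, 1.1000)

Iteration 1:
  p = (0 - (-1)·0.0000 - (3)·0.0000) / (8) = 0.0000
  q = (12 - (4)·0.0000 - (4)·0.0000) / (10) = 1.2000
  r = (7 - (-4)·0.0000 - (-2)·0.0000) / (7) = 1.0000
Iteration 2:
  p = (0 - (-1)·1.2000 - (3)·1.0000) / (8) = -0.2250
  q = (12 - (4)·0.0000 - (4)·1.0000) / (10) = 0.8000
  r = (7 - (-4)·0.0000 - (-2)·1.2000) / (7) = 1.3429
Iteration 3:
  p = (0 - (-1)·0.8000 - (3)·1.3429) / (8) = -0.4036
  q = (12 - (4)·-0.2250 - (4)·1.3429) / (10) = 0.7528
  r = (7 - (-4)·-0.2250 - (-2)·0.8000) / (7) = 1.1000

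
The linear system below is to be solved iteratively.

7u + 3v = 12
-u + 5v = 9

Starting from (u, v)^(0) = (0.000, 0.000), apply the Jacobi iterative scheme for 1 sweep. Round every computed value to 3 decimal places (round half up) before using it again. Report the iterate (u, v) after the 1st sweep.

(1.714, 1.800)

Iteration 1:
  u = (12 - (3)·0.000) / (7) = 1.714
  v = (9 - (-1)·0.000) / (5) = 1.800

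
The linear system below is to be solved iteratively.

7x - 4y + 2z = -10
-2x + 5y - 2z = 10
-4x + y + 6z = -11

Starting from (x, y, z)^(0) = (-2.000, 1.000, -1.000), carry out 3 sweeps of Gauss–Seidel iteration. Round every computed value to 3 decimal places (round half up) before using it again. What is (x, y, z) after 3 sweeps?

(-0.269, 1.104, -2.197)

Iteration 1:
  x = (-10 - (-4)·1.000 - (2)·-1.000) / (7) = -0.571
  y = (10 - (-2)·-0.571 - (-2)·-1.000) / (5) = 1.372
  z = (-11 - (-4)·-0.571 - (1)·1.372) / (6) = -2.443
Iteration 2:
  x = (-10 - (-4)·1.372 - (2)·-2.443) / (7) = 0.053
  y = (10 - (-2)·0.053 - (-2)·-2.443) / (5) = 1.044
  z = (-11 - (-4)·0.053 - (1)·1.044) / (6) = -1.972
Iteration 3:
  x = (-10 - (-4)·1.044 - (2)·-1.972) / (7) = -0.269
  y = (10 - (-2)·-0.269 - (-2)·-1.972) / (5) = 1.104
  z = (-11 - (-4)·-0.269 - (1)·1.104) / (6) = -2.197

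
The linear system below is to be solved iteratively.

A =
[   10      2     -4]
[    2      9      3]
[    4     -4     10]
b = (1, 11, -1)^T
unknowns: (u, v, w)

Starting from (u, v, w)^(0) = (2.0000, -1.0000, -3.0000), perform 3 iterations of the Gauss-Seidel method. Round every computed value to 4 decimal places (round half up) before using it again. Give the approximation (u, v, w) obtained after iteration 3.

(0.0113, 1.1621, 0.3603)

Iteration 1:
  u = (1 - (2)·-1.0000 - (-4)·-3.0000) / (10) = -0.9000
  v = (11 - (2)·-0.9000 - (3)·-3.0000) / (9) = 2.4222
  w = (-1 - (4)·-0.9000 - (-4)·2.4222) / (10) = 1.2289
Iteration 2:
  u = (1 - (2)·2.4222 - (-4)·1.2289) / (10) = 0.1071
  v = (11 - (2)·0.1071 - (3)·1.2289) / (9) = 0.7888
  w = (-1 - (4)·0.1071 - (-4)·0.7888) / (10) = 0.1727
Iteration 3:
  u = (1 - (2)·0.7888 - (-4)·0.1727) / (10) = 0.0113
  v = (11 - (2)·0.0113 - (3)·0.1727) / (9) = 1.1621
  w = (-1 - (4)·0.0113 - (-4)·1.1621) / (10) = 0.3603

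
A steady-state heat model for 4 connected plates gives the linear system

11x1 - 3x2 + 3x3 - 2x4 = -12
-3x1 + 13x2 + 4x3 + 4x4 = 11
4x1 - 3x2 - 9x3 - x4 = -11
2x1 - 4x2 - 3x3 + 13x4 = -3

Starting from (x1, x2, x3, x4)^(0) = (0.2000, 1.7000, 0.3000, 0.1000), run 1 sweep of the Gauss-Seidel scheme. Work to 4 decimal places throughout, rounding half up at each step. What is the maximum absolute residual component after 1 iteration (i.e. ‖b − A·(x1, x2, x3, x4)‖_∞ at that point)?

4.4295

Iteration 1:
  x1 = (-12 - (-3)·1.7000 - (3)·0.3000 - (-2)·0.1000) / (11) = -0.6909
  x2 = (11 - (-3)·-0.6909 - (4)·0.3000 - (4)·0.1000) / (13) = 0.5636
  x3 = (-11 - (4)·-0.6909 - (-3)·0.5636 - (-1)·0.1000) / (-9) = 0.7162
  x4 = (-3 - (2)·-0.6909 - (-4)·0.5636 - (-3)·0.7162) / (13) = 0.2142
Residual b − A·x = (-4.4295, -2.1211, 0.1144, 0.0002); ∞-norm = 4.4295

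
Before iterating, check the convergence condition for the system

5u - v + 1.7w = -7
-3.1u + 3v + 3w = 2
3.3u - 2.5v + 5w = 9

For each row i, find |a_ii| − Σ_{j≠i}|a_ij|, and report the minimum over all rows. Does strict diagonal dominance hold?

-3.1

row 1: |5| − (1+1.7) = 2.3
row 2: |3| − (3.1+3) = -3.1
row 3: |5| − (3.3+2.5) = -0.8
minimum over rows = -3.1 → not strictly diagonally dominant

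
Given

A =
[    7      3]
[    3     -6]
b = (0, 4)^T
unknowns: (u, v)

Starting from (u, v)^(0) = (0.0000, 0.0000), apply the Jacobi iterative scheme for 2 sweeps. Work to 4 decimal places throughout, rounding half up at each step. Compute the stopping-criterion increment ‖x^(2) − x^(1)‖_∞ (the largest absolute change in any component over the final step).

Iteration 1:
  u = (0 - (3)·0.0000) / (7) = 0.0000
  v = (4 - (3)·0.0000) / (-6) = -0.6667
Iteration 2:
  u = (0 - (3)·-0.6667) / (7) = 0.2857
  v = (4 - (3)·0.0000) / (-6) = -0.6667
Change: (0.2857, 0.0000) → max |·| = 0.2857

0.2857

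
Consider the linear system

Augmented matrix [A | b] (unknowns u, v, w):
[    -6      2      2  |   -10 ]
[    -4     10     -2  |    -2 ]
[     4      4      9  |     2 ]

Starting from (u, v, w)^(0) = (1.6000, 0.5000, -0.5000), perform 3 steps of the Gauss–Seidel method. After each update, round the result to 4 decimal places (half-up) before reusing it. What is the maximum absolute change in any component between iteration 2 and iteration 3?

Iteration 1:
  u = (-10 - (2)·0.5000 - (2)·-0.5000) / (-6) = 1.6667
  v = (-2 - (-4)·1.6667 - (-2)·-0.5000) / (10) = 0.3667
  w = (2 - (4)·1.6667 - (4)·0.3667) / (9) = -0.6815
Iteration 2:
  u = (-10 - (2)·0.3667 - (2)·-0.6815) / (-6) = 1.5617
  v = (-2 - (-4)·1.5617 - (-2)·-0.6815) / (10) = 0.2884
  w = (2 - (4)·1.5617 - (4)·0.2884) / (9) = -0.6000
Iteration 3:
  u = (-10 - (2)·0.2884 - (2)·-0.6000) / (-6) = 1.5628
  v = (-2 - (-4)·1.5628 - (-2)·-0.6000) / (10) = 0.3051
  w = (2 - (4)·1.5628 - (4)·0.3051) / (9) = -0.6080
Change: (0.0011, 0.0167, -0.0080) → max |·| = 0.0167

0.0167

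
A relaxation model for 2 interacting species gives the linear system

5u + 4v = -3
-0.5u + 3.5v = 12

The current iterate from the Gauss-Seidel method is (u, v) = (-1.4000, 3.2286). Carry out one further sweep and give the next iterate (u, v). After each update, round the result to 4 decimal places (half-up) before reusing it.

(-3.1829, 2.9739)

One sweep:
  u = (-3 - (4)·3.2286) / (5) = -3.1829
  v = (12 - (-0.5)·-3.1829) / (3.5) = 2.9739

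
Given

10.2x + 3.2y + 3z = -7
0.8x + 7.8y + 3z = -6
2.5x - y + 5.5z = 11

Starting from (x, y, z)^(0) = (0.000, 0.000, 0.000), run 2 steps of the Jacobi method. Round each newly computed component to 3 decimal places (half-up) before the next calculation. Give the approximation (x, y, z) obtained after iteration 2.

Iteration 1:
  x = (-7 - (3.2)·0.000 - (3)·0.000) / (10.2) = -0.686
  y = (-6 - (0.8)·0.000 - (3)·0.000) / (7.8) = -0.769
  z = (11 - (2.5)·0.000 - (-1)·0.000) / (5.5) = 2.000
Iteration 2:
  x = (-7 - (3.2)·-0.769 - (3)·2.000) / (10.2) = -1.033
  y = (-6 - (0.8)·-0.686 - (3)·2.000) / (7.8) = -1.468
  z = (11 - (2.5)·-0.686 - (-1)·-0.769) / (5.5) = 2.172

(-1.033, -1.468, 2.172)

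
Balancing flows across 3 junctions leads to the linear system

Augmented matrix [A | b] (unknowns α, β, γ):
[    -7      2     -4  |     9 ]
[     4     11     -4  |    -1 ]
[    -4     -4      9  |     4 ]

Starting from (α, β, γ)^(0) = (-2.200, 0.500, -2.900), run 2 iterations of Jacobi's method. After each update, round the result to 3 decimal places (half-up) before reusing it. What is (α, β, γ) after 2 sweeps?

Iteration 1:
  α = (9 - (2)·0.500 - (-4)·-2.900) / (-7) = 0.514
  β = (-1 - (4)·-2.200 - (-4)·-2.900) / (11) = -0.345
  γ = (4 - (-4)·-2.200 - (-4)·0.500) / (9) = -0.311
Iteration 2:
  α = (9 - (2)·-0.345 - (-4)·-0.311) / (-7) = -1.207
  β = (-1 - (4)·0.514 - (-4)·-0.311) / (11) = -0.391
  γ = (4 - (-4)·0.514 - (-4)·-0.345) / (9) = 0.520

(-1.207, -0.391, 0.520)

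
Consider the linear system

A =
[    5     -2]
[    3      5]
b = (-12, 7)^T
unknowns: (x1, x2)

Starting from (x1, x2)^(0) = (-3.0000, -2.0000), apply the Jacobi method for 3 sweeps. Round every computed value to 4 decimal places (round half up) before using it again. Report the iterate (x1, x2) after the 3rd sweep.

Iteration 1:
  x1 = (-12 - (-2)·-2.0000) / (5) = -3.2000
  x2 = (7 - (3)·-3.0000) / (5) = 3.2000
Iteration 2:
  x1 = (-12 - (-2)·3.2000) / (5) = -1.1200
  x2 = (7 - (3)·-3.2000) / (5) = 3.3200
Iteration 3:
  x1 = (-12 - (-2)·3.3200) / (5) = -1.0720
  x2 = (7 - (3)·-1.1200) / (5) = 2.0720

(-1.0720, 2.0720)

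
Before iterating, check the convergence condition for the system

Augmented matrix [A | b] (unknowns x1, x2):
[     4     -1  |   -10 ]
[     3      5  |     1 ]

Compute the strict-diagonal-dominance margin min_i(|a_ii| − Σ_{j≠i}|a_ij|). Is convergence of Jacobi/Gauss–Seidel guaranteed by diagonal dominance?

row 1: |4| − (1) = 3
row 2: |5| − (3) = 2
minimum over rows = 2 → strictly diagonally dominant (convergence guaranteed)

2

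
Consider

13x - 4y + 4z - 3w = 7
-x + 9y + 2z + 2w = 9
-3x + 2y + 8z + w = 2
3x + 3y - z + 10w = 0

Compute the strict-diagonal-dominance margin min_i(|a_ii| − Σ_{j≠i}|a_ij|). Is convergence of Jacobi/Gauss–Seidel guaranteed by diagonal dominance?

row 1: |13| − (4+4+3) = 2
row 2: |9| − (1+2+2) = 4
row 3: |8| − (3+2+1) = 2
row 4: |10| − (3+3+1) = 3
minimum over rows = 2 → strictly diagonally dominant (convergence guaranteed)

2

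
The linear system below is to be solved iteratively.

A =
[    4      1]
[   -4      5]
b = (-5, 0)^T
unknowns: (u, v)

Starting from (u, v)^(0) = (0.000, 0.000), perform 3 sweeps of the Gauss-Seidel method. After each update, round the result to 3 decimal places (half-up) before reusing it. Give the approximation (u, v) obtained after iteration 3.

(-1.050, -0.840)

Iteration 1:
  u = (-5 - (1)·0.000) / (4) = -1.250
  v = (0 - (-4)·-1.250) / (5) = -1.000
Iteration 2:
  u = (-5 - (1)·-1.000) / (4) = -1.000
  v = (0 - (-4)·-1.000) / (5) = -0.800
Iteration 3:
  u = (-5 - (1)·-0.800) / (4) = -1.050
  v = (0 - (-4)·-1.050) / (5) = -0.840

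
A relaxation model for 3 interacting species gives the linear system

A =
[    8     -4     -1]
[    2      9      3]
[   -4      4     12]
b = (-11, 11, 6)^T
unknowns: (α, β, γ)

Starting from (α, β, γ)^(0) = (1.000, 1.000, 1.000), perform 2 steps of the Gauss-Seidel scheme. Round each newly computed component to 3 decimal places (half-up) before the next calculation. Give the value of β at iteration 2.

Iteration 1:
  α = (-11 - (-4)·1.000 - (-1)·1.000) / (8) = -0.750
  β = (11 - (2)·-0.750 - (3)·1.000) / (9) = 1.056
  γ = (6 - (-4)·-0.750 - (4)·1.056) / (12) = -0.102
Iteration 2:
  α = (-11 - (-4)·1.056 - (-1)·-0.102) / (8) = -0.860
  β = (11 - (2)·-0.860 - (3)·-0.102) / (9) = 1.447
  γ = (6 - (-4)·-0.860 - (4)·1.447) / (12) = -0.269

1.447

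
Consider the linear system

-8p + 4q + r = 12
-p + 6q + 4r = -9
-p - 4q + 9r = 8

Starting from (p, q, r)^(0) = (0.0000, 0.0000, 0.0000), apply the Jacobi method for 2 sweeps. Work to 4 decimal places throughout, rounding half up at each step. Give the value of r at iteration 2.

Iteration 1:
  p = (12 - (4)·0.0000 - (1)·0.0000) / (-8) = -1.5000
  q = (-9 - (-1)·0.0000 - (4)·0.0000) / (6) = -1.5000
  r = (8 - (-1)·0.0000 - (-4)·0.0000) / (9) = 0.8889
Iteration 2:
  p = (12 - (4)·-1.5000 - (1)·0.8889) / (-8) = -2.1389
  q = (-9 - (-1)·-1.5000 - (4)·0.8889) / (6) = -2.3426
  r = (8 - (-1)·-1.5000 - (-4)·-1.5000) / (9) = 0.0556

0.0556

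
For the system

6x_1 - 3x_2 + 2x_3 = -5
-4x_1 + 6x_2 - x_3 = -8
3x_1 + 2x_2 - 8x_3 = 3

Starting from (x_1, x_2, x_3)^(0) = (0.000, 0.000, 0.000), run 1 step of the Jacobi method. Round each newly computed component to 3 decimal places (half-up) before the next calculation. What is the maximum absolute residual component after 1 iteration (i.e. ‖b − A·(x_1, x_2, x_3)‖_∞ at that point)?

Iteration 1:
  x_1 = (-5 - (-3)·0.000 - (2)·0.000) / (6) = -0.833
  x_2 = (-8 - (-4)·0.000 - (-1)·0.000) / (6) = -1.333
  x_3 = (3 - (3)·0.000 - (2)·0.000) / (-8) = -0.375
Residual b − A·x = (-3.251, -3.709, 5.165); ∞-norm = 5.165

5.165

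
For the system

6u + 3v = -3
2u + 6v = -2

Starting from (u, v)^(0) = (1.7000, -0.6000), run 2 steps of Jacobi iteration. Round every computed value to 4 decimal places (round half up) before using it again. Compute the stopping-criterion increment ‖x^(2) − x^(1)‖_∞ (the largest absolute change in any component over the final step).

0.6333

Iteration 1:
  u = (-3 - (3)·-0.6000) / (6) = -0.2000
  v = (-2 - (2)·1.7000) / (6) = -0.9000
Iteration 2:
  u = (-3 - (3)·-0.9000) / (6) = -0.0500
  v = (-2 - (2)·-0.2000) / (6) = -0.2667
Change: (0.1500, 0.6333) → max |·| = 0.6333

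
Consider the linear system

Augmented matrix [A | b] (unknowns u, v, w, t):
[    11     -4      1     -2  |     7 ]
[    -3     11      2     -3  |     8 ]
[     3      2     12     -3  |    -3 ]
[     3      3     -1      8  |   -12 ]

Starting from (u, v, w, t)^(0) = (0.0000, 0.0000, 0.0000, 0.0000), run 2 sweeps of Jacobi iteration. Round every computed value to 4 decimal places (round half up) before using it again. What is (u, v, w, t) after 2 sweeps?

(0.6508, 0.5372, -0.9053, -2.0426)

Iteration 1:
  u = (7 - (-4)·0.0000 - (1)·0.0000 - (-2)·0.0000) / (11) = 0.6364
  v = (8 - (-3)·0.0000 - (2)·0.0000 - (-3)·0.0000) / (11) = 0.7273
  w = (-3 - (3)·0.0000 - (2)·0.0000 - (-3)·0.0000) / (12) = -0.2500
  t = (-12 - (3)·0.0000 - (3)·0.0000 - (-1)·0.0000) / (8) = -1.5000
Iteration 2:
  u = (7 - (-4)·0.7273 - (1)·-0.2500 - (-2)·-1.5000) / (11) = 0.6508
  v = (8 - (-3)·0.6364 - (2)·-0.2500 - (-3)·-1.5000) / (11) = 0.5372
  w = (-3 - (3)·0.6364 - (2)·0.7273 - (-3)·-1.5000) / (12) = -0.9053
  t = (-12 - (3)·0.6364 - (3)·0.7273 - (-1)·-0.2500) / (8) = -2.0426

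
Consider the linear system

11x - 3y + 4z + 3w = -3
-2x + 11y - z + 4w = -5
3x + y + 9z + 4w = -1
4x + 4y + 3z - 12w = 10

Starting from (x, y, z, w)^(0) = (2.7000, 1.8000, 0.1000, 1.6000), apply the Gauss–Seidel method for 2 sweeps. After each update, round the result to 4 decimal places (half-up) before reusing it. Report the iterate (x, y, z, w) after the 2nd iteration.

(0.0494, 0.0184, 0.5062, -0.6842)

Iteration 1:
  x = (-3 - (-3)·1.8000 - (4)·0.1000 - (3)·1.6000) / (11) = -0.2545
  y = (-5 - (-2)·-0.2545 - (-1)·0.1000 - (4)·1.6000) / (11) = -1.0735
  z = (-1 - (3)·-0.2545 - (1)·-1.0735 - (4)·1.6000) / (9) = -0.6181
  w = (10 - (4)·-0.2545 - (4)·-1.0735 - (3)·-0.6181) / (-12) = -1.4305
Iteration 2:
  x = (-3 - (-3)·-1.0735 - (4)·-0.6181 - (3)·-1.4305) / (11) = 0.0494
  y = (-5 - (-2)·0.0494 - (-1)·-0.6181 - (4)·-1.4305) / (11) = 0.0184
  z = (-1 - (3)·0.0494 - (1)·0.0184 - (4)·-1.4305) / (9) = 0.5062
  w = (10 - (4)·0.0494 - (4)·0.0184 - (3)·0.5062) / (-12) = -0.6842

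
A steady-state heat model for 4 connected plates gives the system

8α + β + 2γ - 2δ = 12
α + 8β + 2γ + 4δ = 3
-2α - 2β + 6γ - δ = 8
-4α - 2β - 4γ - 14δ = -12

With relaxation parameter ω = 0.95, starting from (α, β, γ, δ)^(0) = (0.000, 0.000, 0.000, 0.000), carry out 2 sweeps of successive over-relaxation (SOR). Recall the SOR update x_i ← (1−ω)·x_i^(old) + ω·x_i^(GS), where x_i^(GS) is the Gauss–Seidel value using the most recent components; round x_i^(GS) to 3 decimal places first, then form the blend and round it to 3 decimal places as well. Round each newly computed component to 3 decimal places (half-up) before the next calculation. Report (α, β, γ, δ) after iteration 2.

(1.033, -0.141, 1.625, 0.108)

Iteration 1:
  α: GS value = (12 - (1)·0.000 - (2)·0.000 - (-2)·0.000) / (8) = 1.500;  α ← (1−ω)·0.000 + ω·1.500 = 1.425
  β: GS value = (3 - (1)·1.425 - (2)·0.000 - (4)·0.000) / (8) = 0.197;  β ← (1−ω)·0.000 + ω·0.197 = 0.187
  γ: GS value = (8 - (-2)·1.425 - (-2)·0.187 - (-1)·0.000) / (6) = 1.871;  γ ← (1−ω)·0.000 + ω·1.871 = 1.777
  δ: GS value = (-12 - (-4)·1.425 - (-2)·0.187 - (-4)·1.777) / (-14) = -0.084;  δ ← (1−ω)·0.000 + ω·-0.084 = -0.080
Iteration 2:
  α: GS value = (12 - (1)·0.187 - (2)·1.777 - (-2)·-0.080) / (8) = 1.012;  α ← (1−ω)·1.425 + ω·1.012 = 1.033
  β: GS value = (3 - (1)·1.033 - (2)·1.777 - (4)·-0.080) / (8) = -0.158;  β ← (1−ω)·0.187 + ω·-0.158 = -0.141
  γ: GS value = (8 - (-2)·1.033 - (-2)·-0.141 - (-1)·-0.080) / (6) = 1.617;  γ ← (1−ω)·1.777 + ω·1.617 = 1.625
  δ: GS value = (-12 - (-4)·1.033 - (-2)·-0.141 - (-4)·1.625) / (-14) = 0.118;  δ ← (1−ω)·-0.080 + ω·0.118 = 0.108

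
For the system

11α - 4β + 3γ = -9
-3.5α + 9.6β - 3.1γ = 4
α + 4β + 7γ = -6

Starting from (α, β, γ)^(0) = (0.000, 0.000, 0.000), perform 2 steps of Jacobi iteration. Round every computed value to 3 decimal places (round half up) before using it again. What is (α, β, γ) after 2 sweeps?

Iteration 1:
  α = (-9 - (-4)·0.000 - (3)·0.000) / (11) = -0.818
  β = (4 - (-3.5)·0.000 - (-3.1)·0.000) / (9.6) = 0.417
  γ = (-6 - (1)·0.000 - (4)·0.000) / (7) = -0.857
Iteration 2:
  α = (-9 - (-4)·0.417 - (3)·-0.857) / (11) = -0.433
  β = (4 - (-3.5)·-0.818 - (-3.1)·-0.857) / (9.6) = -0.158
  γ = (-6 - (1)·-0.818 - (4)·0.417) / (7) = -0.979

(-0.433, -0.158, -0.979)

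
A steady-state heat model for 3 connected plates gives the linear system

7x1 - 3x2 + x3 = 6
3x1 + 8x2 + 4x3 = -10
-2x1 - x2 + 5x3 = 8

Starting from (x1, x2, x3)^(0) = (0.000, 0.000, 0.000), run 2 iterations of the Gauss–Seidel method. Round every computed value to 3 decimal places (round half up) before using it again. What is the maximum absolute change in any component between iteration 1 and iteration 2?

0.906

Iteration 1:
  x1 = (6 - (-3)·0.000 - (1)·0.000) / (7) = 0.857
  x2 = (-10 - (3)·0.857 - (4)·0.000) / (8) = -1.571
  x3 = (8 - (-2)·0.857 - (-1)·-1.571) / (5) = 1.629
Iteration 2:
  x1 = (6 - (-3)·-1.571 - (1)·1.629) / (7) = -0.049
  x2 = (-10 - (3)·-0.049 - (4)·1.629) / (8) = -2.046
  x3 = (8 - (-2)·-0.049 - (-1)·-2.046) / (5) = 1.171
Change: (-0.906, -0.475, -0.458) → max |·| = 0.906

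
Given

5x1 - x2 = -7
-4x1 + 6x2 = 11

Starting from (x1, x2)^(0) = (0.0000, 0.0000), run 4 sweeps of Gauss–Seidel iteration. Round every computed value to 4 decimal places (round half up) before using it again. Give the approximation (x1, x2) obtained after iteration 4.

(-1.1928, 1.0381)

Iteration 1:
  x1 = (-7 - (-1)·0.0000) / (5) = -1.4000
  x2 = (11 - (-4)·-1.4000) / (6) = 0.9000
Iteration 2:
  x1 = (-7 - (-1)·0.9000) / (5) = -1.2200
  x2 = (11 - (-4)·-1.2200) / (6) = 1.0200
Iteration 3:
  x1 = (-7 - (-1)·1.0200) / (5) = -1.1960
  x2 = (11 - (-4)·-1.1960) / (6) = 1.0360
Iteration 4:
  x1 = (-7 - (-1)·1.0360) / (5) = -1.1928
  x2 = (11 - (-4)·-1.1928) / (6) = 1.0381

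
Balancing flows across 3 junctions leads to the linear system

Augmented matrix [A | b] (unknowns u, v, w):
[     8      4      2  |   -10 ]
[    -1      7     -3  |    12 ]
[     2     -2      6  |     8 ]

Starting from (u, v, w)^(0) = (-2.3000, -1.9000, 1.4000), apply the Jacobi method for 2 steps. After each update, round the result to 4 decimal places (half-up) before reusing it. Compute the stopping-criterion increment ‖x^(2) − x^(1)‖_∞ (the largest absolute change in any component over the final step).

1.9595

Iteration 1:
  u = (-10 - (4)·-1.9000 - (2)·1.4000) / (8) = -0.6500
  v = (12 - (-1)·-2.3000 - (-3)·1.4000) / (7) = 1.9857
  w = (8 - (2)·-2.3000 - (-2)·-1.9000) / (6) = 1.4667
Iteration 2:
  u = (-10 - (4)·1.9857 - (2)·1.4667) / (8) = -2.6095
  v = (12 - (-1)·-0.6500 - (-3)·1.4667) / (7) = 2.2500
  w = (8 - (2)·-0.6500 - (-2)·1.9857) / (6) = 2.2119
Change: (-1.9595, 0.2643, 0.7452) → max |·| = 1.9595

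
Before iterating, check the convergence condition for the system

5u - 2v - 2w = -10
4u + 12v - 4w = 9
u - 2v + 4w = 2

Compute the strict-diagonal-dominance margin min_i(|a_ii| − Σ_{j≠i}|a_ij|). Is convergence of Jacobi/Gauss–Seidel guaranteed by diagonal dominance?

1

row 1: |5| − (2+2) = 1
row 2: |12| − (4+4) = 4
row 3: |4| − (1+2) = 1
minimum over rows = 1 → strictly diagonally dominant (convergence guaranteed)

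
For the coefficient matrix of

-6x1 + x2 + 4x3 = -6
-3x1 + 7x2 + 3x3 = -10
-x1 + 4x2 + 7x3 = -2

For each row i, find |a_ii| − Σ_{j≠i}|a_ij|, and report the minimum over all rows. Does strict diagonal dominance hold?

1

row 1: |-6| − (1+4) = 1
row 2: |7| − (3+3) = 1
row 3: |7| − (1+4) = 2
minimum over rows = 1 → strictly diagonally dominant (convergence guaranteed)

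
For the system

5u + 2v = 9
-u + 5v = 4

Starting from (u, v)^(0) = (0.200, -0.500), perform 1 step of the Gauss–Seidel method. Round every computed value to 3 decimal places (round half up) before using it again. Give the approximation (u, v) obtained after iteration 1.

Iteration 1:
  u = (9 - (2)·-0.500) / (5) = 2.000
  v = (4 - (-1)·2.000) / (5) = 1.200

(2.000, 1.200)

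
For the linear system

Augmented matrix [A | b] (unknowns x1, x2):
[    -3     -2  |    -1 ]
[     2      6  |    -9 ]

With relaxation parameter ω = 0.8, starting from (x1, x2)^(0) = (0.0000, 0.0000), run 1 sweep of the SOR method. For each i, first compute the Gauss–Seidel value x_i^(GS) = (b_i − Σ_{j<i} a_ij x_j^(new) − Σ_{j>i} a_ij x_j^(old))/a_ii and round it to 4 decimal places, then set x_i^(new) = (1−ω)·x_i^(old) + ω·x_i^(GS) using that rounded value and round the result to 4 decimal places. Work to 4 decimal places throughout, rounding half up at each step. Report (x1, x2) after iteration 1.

(0.2666, -1.2711)

Iteration 1:
  x1: GS value = (-1 - (-2)·0.0000) / (-3) = 0.3333;  x1 ← (1−ω)·0.0000 + ω·0.3333 = 0.2666
  x2: GS value = (-9 - (2)·0.2666) / (6) = -1.5889;  x2 ← (1−ω)·0.0000 + ω·-1.5889 = -1.2711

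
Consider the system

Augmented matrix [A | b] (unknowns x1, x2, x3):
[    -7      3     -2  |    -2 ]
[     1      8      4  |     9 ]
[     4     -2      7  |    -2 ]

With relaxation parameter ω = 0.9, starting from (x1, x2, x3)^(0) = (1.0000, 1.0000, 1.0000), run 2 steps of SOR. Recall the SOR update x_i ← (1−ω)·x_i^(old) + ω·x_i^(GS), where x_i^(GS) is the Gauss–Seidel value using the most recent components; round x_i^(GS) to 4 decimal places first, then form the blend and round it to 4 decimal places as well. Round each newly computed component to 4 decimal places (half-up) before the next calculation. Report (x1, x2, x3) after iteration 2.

Iteration 1:
  x1: GS value = (-2 - (3)·1.0000 - (-2)·1.0000) / (-7) = 0.4286;  x1 ← (1−ω)·1.0000 + ω·0.4286 = 0.4857
  x2: GS value = (9 - (1)·0.4857 - (4)·1.0000) / (8) = 0.5643;  x2 ← (1−ω)·1.0000 + ω·0.5643 = 0.6079
  x3: GS value = (-2 - (4)·0.4857 - (-2)·0.6079) / (7) = -0.3896;  x3 ← (1−ω)·1.0000 + ω·-0.3896 = -0.2506
Iteration 2:
  x1: GS value = (-2 - (3)·0.6079 - (-2)·-0.2506) / (-7) = 0.6178;  x1 ← (1−ω)·0.4857 + ω·0.6178 = 0.6046
  x2: GS value = (9 - (1)·0.6046 - (4)·-0.2506) / (8) = 1.1747;  x2 ← (1−ω)·0.6079 + ω·1.1747 = 1.1180
  x3: GS value = (-2 - (4)·0.6046 - (-2)·1.1180) / (7) = -0.3118;  x3 ← (1−ω)·-0.2506 + ω·-0.3118 = -0.3057

(0.6046, 1.1180, -0.3057)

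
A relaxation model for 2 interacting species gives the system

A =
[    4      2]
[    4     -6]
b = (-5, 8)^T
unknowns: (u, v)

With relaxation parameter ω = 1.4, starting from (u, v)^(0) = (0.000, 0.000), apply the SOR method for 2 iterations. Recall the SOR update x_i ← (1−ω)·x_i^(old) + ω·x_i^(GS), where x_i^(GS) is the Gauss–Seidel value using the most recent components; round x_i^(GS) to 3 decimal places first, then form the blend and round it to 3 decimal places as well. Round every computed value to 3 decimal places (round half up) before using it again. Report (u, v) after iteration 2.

(1.400, 0.840)

Iteration 1:
  u: GS value = (-5 - (2)·0.000) / (4) = -1.250;  u ← (1−ω)·0.000 + ω·-1.250 = -1.750
  v: GS value = (8 - (4)·-1.750) / (-6) = -2.500;  v ← (1−ω)·0.000 + ω·-2.500 = -3.500
Iteration 2:
  u: GS value = (-5 - (2)·-3.500) / (4) = 0.500;  u ← (1−ω)·-1.750 + ω·0.500 = 1.400
  v: GS value = (8 - (4)·1.400) / (-6) = -0.400;  v ← (1−ω)·-3.500 + ω·-0.400 = 0.840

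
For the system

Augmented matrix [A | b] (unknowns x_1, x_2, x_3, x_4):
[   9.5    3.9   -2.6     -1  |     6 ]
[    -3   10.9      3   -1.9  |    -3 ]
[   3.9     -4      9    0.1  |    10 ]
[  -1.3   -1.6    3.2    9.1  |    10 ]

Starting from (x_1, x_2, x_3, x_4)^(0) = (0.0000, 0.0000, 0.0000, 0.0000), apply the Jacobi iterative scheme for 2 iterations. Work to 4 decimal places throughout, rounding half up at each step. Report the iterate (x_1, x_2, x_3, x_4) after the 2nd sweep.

Iteration 1:
  x_1 = (6 - (3.9)·0.0000 - (-2.6)·0.0000 - (-1)·0.0000) / (9.5) = 0.6316
  x_2 = (-3 - (-3)·0.0000 - (3)·0.0000 - (-1.9)·0.0000) / (10.9) = -0.2752
  x_3 = (10 - (3.9)·0.0000 - (-4)·0.0000 - (0.1)·0.0000) / (9) = 1.1111
  x_4 = (10 - (-1.3)·0.0000 - (-1.6)·0.0000 - (3.2)·0.0000) / (9.1) = 1.0989
Iteration 2:
  x_1 = (6 - (3.9)·-0.2752 - (-2.6)·1.1111 - (-1)·1.0989) / (9.5) = 1.1643
  x_2 = (-3 - (-3)·0.6316 - (3)·1.1111 - (-1.9)·1.0989) / (10.9) = -0.2157
  x_3 = (10 - (3.9)·0.6316 - (-4)·-0.2752 - (0.1)·1.0989) / (9) = 0.7029
  x_4 = (10 - (-1.3)·0.6316 - (-1.6)·-0.2752 - (3.2)·1.1111) / (9.1) = 0.7500

(1.1643, -0.2157, 0.7029, 0.7500)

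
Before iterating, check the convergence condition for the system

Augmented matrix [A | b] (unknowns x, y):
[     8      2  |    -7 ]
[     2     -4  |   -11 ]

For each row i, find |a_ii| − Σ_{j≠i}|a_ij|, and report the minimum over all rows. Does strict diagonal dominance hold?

row 1: |8| − (2) = 6
row 2: |-4| − (2) = 2
minimum over rows = 2 → strictly diagonally dominant (convergence guaranteed)

2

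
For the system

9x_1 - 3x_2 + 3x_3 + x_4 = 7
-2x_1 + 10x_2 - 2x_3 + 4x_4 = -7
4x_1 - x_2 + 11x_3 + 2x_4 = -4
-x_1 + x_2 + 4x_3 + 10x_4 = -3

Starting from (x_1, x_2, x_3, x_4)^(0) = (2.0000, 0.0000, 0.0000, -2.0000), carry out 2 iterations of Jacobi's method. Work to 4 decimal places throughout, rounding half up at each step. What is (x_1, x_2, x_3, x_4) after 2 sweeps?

(1.1980, -0.6055, -0.6636, 0.0409)

Iteration 1:
  x_1 = (7 - (-3)·0.0000 - (3)·0.0000 - (1)·-2.0000) / (9) = 1.0000
  x_2 = (-7 - (-2)·2.0000 - (-2)·0.0000 - (4)·-2.0000) / (10) = 0.5000
  x_3 = (-4 - (4)·2.0000 - (-1)·0.0000 - (2)·-2.0000) / (11) = -0.7273
  x_4 = (-3 - (-1)·2.0000 - (1)·0.0000 - (4)·0.0000) / (10) = -0.1000
Iteration 2:
  x_1 = (7 - (-3)·0.5000 - (3)·-0.7273 - (1)·-0.1000) / (9) = 1.1980
  x_2 = (-7 - (-2)·1.0000 - (-2)·-0.7273 - (4)·-0.1000) / (10) = -0.6055
  x_3 = (-4 - (4)·1.0000 - (-1)·0.5000 - (2)·-0.1000) / (11) = -0.6636
  x_4 = (-3 - (-1)·1.0000 - (1)·0.5000 - (4)·-0.7273) / (10) = 0.0409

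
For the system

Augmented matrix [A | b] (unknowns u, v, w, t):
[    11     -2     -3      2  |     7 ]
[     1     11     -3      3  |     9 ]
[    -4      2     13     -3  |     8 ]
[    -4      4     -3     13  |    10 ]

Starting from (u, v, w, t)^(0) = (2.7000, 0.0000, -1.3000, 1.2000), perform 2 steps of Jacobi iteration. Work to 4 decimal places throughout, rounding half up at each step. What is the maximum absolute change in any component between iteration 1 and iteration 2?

Iteration 1:
  u = (7 - (-2)·0.0000 - (-3)·-1.3000 - (2)·1.2000) / (11) = 0.0636
  v = (9 - (1)·2.7000 - (-3)·-1.3000 - (3)·1.2000) / (11) = -0.1091
  w = (8 - (-4)·2.7000 - (2)·0.0000 - (-3)·1.2000) / (13) = 1.7231
  t = (10 - (-4)·2.7000 - (4)·0.0000 - (-3)·-1.3000) / (13) = 1.3000
Iteration 2:
  u = (7 - (-2)·-0.1091 - (-3)·1.7231 - (2)·1.3000) / (11) = 0.8501
  v = (9 - (1)·0.0636 - (-3)·1.7231 - (3)·1.3000) / (11) = 0.9278
  w = (8 - (-4)·0.0636 - (2)·-0.1091 - (-3)·1.3000) / (13) = 0.9517
  t = (10 - (-4)·0.0636 - (4)·-0.1091 - (-3)·1.7231) / (13) = 1.2200
Change: (0.7865, 1.0369, -0.7714, -0.0800) → max |·| = 1.0369

1.0369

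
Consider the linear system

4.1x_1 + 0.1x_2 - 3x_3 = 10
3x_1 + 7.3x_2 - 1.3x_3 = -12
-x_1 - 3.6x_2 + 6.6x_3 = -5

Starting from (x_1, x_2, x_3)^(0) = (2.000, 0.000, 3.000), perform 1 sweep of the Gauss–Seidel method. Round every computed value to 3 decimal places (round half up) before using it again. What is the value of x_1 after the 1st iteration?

Iteration 1:
  x_1 = (10 - (0.1)·0.000 - (-3)·3.000) / (4.1) = 4.634
  x_2 = (-12 - (3)·4.634 - (-1.3)·3.000) / (7.3) = -3.014
  x_3 = (-5 - (-1)·4.634 - (-3.6)·-3.014) / (6.6) = -1.699

4.634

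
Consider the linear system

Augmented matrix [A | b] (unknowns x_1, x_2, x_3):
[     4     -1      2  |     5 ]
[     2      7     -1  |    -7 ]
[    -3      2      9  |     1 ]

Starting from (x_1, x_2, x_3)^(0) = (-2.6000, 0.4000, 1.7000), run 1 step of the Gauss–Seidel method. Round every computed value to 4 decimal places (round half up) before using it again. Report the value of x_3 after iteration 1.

Iteration 1:
  x_1 = (5 - (-1)·0.4000 - (2)·1.7000) / (4) = 0.5000
  x_2 = (-7 - (2)·0.5000 - (-1)·1.7000) / (7) = -0.9000
  x_3 = (1 - (-3)·0.5000 - (2)·-0.9000) / (9) = 0.4778

0.4778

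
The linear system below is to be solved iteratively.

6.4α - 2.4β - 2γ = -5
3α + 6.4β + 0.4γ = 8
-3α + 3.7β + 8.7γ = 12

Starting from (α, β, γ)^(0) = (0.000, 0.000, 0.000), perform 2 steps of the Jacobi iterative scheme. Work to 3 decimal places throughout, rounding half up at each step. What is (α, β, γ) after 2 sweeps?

Iteration 1:
  α = (-5 - (-2.4)·0.000 - (-2)·0.000) / (6.4) = -0.781
  β = (8 - (3)·0.000 - (0.4)·0.000) / (6.4) = 1.250
  γ = (12 - (-3)·0.000 - (3.7)·0.000) / (8.7) = 1.379
Iteration 2:
  α = (-5 - (-2.4)·1.250 - (-2)·1.379) / (6.4) = 0.118
  β = (8 - (3)·-0.781 - (0.4)·1.379) / (6.4) = 1.530
  γ = (12 - (-3)·-0.781 - (3.7)·1.250) / (8.7) = 0.578

(0.118, 1.530, 0.578)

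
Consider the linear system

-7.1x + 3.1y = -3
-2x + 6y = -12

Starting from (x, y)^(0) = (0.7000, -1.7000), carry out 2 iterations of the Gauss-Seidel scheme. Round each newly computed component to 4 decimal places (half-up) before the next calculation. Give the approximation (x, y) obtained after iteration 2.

(-0.4972, -2.1657)

Iteration 1:
  x = (-3 - (3.1)·-1.7000) / (-7.1) = -0.3197
  y = (-12 - (-2)·-0.3197) / (6) = -2.1066
Iteration 2:
  x = (-3 - (3.1)·-2.1066) / (-7.1) = -0.4972
  y = (-12 - (-2)·-0.4972) / (6) = -2.1657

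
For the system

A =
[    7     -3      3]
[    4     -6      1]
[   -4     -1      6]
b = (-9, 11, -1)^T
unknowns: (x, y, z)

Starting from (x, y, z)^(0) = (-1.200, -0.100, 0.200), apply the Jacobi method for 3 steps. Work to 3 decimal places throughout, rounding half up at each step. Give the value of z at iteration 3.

-1.976

Iteration 1:
  x = (-9 - (-3)·-0.100 - (3)·0.200) / (7) = -1.414
  y = (11 - (4)·-1.200 - (1)·0.200) / (-6) = -2.600
  z = (-1 - (-4)·-1.200 - (-1)·-0.100) / (6) = -0.983
Iteration 2:
  x = (-9 - (-3)·-2.600 - (3)·-0.983) / (7) = -1.979
  y = (11 - (4)·-1.414 - (1)·-0.983) / (-6) = -2.940
  z = (-1 - (-4)·-1.414 - (-1)·-2.600) / (6) = -1.543
Iteration 3:
  x = (-9 - (-3)·-2.940 - (3)·-1.543) / (7) = -1.884
  y = (11 - (4)·-1.979 - (1)·-1.543) / (-6) = -3.410
  z = (-1 - (-4)·-1.979 - (-1)·-2.940) / (6) = -1.976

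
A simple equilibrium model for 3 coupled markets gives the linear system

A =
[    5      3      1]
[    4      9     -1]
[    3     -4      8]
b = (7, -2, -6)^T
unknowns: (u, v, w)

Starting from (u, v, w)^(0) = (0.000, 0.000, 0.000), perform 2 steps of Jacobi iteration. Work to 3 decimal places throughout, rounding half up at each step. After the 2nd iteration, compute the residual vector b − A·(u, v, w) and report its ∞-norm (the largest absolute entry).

3.673

Iteration 1:
  u = (7 - (3)·0.000 - (1)·0.000) / (5) = 1.400
  v = (-2 - (4)·0.000 - (-1)·0.000) / (9) = -0.222
  w = (-6 - (3)·0.000 - (-4)·0.000) / (8) = -0.750
Iteration 2:
  u = (7 - (3)·-0.222 - (1)·-0.750) / (5) = 1.683
  v = (-2 - (4)·1.400 - (-1)·-0.750) / (9) = -0.928
  w = (-6 - (3)·1.400 - (-4)·-0.222) / (8) = -1.386
Residual b − A·x = (2.755, -1.766, -3.673); ∞-norm = 3.673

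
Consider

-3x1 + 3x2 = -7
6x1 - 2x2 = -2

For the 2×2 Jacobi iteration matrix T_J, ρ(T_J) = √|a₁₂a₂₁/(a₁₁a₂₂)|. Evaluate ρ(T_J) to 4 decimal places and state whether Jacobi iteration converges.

a₁₂a₂₁/(a₁₁a₂₂) = (3)·(6) / ((-3)·(-2)) = 3.000000
ρ = √|3.000000| = √3.000000 = 1.7321
ρ > 1, so Jacobi diverges

1.7321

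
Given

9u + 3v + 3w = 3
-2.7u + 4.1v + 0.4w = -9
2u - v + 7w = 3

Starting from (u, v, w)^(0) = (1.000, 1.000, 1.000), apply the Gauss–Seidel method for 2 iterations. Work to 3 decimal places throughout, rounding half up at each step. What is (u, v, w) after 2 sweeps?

(1.116, -1.476, -0.101)

Iteration 1:
  u = (3 - (3)·1.000 - (3)·1.000) / (9) = -0.333
  v = (-9 - (-2.7)·-0.333 - (0.4)·1.000) / (4.1) = -2.512
  w = (3 - (2)·-0.333 - (-1)·-2.512) / (7) = 0.165
Iteration 2:
  u = (3 - (3)·-2.512 - (3)·0.165) / (9) = 1.116
  v = (-9 - (-2.7)·1.116 - (0.4)·0.165) / (4.1) = -1.476
  w = (3 - (2)·1.116 - (-1)·-1.476) / (7) = -0.101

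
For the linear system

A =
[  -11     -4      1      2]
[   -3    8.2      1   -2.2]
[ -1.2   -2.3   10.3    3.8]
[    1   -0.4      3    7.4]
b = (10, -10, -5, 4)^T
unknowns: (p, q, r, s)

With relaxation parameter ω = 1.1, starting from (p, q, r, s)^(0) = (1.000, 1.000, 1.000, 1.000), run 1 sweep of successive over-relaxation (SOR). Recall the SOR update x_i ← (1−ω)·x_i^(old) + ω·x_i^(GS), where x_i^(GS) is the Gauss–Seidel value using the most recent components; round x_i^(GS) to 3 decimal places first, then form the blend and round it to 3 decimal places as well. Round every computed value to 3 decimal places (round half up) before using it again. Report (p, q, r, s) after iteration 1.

(-1.200, -1.763, -1.627, 1.294)

Iteration 1:
  p: GS value = (10 - (-4)·1.000 - (1)·1.000 - (2)·1.000) / (-11) = -1.000;  p ← (1−ω)·1.000 + ω·-1.000 = -1.200
  q: GS value = (-10 - (-3)·-1.200 - (1)·1.000 - (-2.2)·1.000) / (8.2) = -1.512;  q ← (1−ω)·1.000 + ω·-1.512 = -1.763
  r: GS value = (-5 - (-1.2)·-1.200 - (-2.3)·-1.763 - (3.8)·1.000) / (10.3) = -1.388;  r ← (1−ω)·1.000 + ω·-1.388 = -1.627
  s: GS value = (4 - (1)·-1.200 - (-0.4)·-1.763 - (3)·-1.627) / (7.4) = 1.267;  s ← (1−ω)·1.000 + ω·1.267 = 1.294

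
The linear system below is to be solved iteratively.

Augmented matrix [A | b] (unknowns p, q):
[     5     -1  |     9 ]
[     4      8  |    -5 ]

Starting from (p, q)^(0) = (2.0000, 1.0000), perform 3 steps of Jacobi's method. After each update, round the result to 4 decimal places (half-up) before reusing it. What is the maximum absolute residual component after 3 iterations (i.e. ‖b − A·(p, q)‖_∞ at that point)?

Iteration 1:
  p = (9 - (-1)·1.0000) / (5) = 2.0000
  q = (-5 - (4)·2.0000) / (8) = -1.6250
Iteration 2:
  p = (9 - (-1)·-1.6250) / (5) = 1.4750
  q = (-5 - (4)·2.0000) / (8) = -1.6250
Iteration 3:
  p = (9 - (-1)·-1.6250) / (5) = 1.4750
  q = (-5 - (4)·1.4750) / (8) = -1.3625
Residual b − A·x = (0.2625, 0.0000); ∞-norm = 0.2625

0.2625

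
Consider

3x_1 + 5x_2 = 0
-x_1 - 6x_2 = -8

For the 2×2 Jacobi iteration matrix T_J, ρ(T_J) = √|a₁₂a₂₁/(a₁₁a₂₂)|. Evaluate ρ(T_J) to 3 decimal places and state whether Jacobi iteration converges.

0.527

a₁₂a₂₁/(a₁₁a₂₂) = (5)·(-1) / ((3)·(-6)) = 0.277778
ρ = √|0.277778| = √0.277778 = 0.527
ρ < 1, so Jacobi converges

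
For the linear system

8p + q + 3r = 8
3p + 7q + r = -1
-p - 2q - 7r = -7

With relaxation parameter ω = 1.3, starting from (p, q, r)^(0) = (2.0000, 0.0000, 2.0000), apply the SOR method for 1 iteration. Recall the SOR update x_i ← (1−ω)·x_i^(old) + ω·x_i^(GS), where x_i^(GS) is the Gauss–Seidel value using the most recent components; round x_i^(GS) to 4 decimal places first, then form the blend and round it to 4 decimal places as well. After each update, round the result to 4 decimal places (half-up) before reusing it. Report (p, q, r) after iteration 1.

Iteration 1:
  p: GS value = (8 - (1)·0.0000 - (3)·2.0000) / (8) = 0.2500;  p ← (1−ω)·2.0000 + ω·0.2500 = -0.2750
  q: GS value = (-1 - (3)·-0.2750 - (1)·2.0000) / (7) = -0.3107;  q ← (1−ω)·0.0000 + ω·-0.3107 = -0.4039
  r: GS value = (-7 - (-1)·-0.2750 - (-2)·-0.4039) / (-7) = 1.1547;  r ← (1−ω)·2.0000 + ω·1.1547 = 0.9011

(-0.2750, -0.4039, 0.9011)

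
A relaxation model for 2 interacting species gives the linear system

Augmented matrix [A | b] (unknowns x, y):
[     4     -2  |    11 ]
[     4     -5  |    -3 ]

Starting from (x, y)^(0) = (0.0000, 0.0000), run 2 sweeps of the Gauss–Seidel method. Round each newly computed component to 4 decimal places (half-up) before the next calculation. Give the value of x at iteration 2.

Iteration 1:
  x = (11 - (-2)·0.0000) / (4) = 2.7500
  y = (-3 - (4)·2.7500) / (-5) = 2.8000
Iteration 2:
  x = (11 - (-2)·2.8000) / (4) = 4.1500
  y = (-3 - (4)·4.1500) / (-5) = 3.9200

4.1500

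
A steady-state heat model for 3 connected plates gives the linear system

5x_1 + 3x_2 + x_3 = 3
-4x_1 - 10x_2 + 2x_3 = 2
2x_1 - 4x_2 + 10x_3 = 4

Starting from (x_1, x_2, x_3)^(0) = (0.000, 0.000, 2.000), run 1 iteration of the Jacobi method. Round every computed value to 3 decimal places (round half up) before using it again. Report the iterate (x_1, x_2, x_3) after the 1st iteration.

Iteration 1:
  x_1 = (3 - (3)·0.000 - (1)·2.000) / (5) = 0.200
  x_2 = (2 - (-4)·0.000 - (2)·2.000) / (-10) = 0.200
  x_3 = (4 - (2)·0.000 - (-4)·0.000) / (10) = 0.400

(0.200, 0.200, 0.400)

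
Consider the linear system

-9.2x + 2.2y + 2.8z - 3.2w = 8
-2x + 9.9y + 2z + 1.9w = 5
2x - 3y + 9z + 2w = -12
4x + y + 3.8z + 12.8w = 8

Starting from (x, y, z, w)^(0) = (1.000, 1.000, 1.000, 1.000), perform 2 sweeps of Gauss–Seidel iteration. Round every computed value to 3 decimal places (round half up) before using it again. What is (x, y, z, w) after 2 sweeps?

(-1.743, 0.197, -1.160, 1.499)

Iteration 1:
  x = (8 - (2.2)·1.000 - (2.8)·1.000 - (-3.2)·1.000) / (-9.2) = -0.674
  y = (5 - (-2)·-0.674 - (2)·1.000 - (1.9)·1.000) / (9.9) = -0.025
  z = (-12 - (2)·-0.674 - (-3)·-0.025 - (2)·1.000) / (9) = -1.414
  w = (8 - (4)·-0.674 - (1)·-0.025 - (3.8)·-1.414) / (12.8) = 1.257
Iteration 2:
  x = (8 - (2.2)·-0.025 - (2.8)·-1.414 - (-3.2)·1.257) / (-9.2) = -1.743
  y = (5 - (-2)·-1.743 - (2)·-1.414 - (1.9)·1.257) / (9.9) = 0.197
  z = (-12 - (2)·-1.743 - (-3)·0.197 - (2)·1.257) / (9) = -1.160
  w = (8 - (4)·-1.743 - (1)·0.197 - (3.8)·-1.160) / (12.8) = 1.499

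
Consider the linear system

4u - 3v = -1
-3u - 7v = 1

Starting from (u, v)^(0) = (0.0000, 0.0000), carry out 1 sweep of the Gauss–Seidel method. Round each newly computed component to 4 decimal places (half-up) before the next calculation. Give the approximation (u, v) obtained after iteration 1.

(-0.2500, -0.0357)

Iteration 1:
  u = (-1 - (-3)·0.0000) / (4) = -0.2500
  v = (1 - (-3)·-0.2500) / (-7) = -0.0357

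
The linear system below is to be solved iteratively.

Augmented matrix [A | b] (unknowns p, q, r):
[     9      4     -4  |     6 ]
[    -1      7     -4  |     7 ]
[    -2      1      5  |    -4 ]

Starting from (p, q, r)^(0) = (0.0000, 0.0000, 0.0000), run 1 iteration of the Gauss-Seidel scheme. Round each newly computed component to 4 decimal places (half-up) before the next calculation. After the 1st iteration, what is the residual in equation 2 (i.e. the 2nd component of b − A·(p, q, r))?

-3.0093

Iteration 1:
  p = (6 - (4)·0.0000 - (-4)·0.0000) / (9) = 0.6667
  q = (7 - (-1)·0.6667 - (-4)·0.0000) / (7) = 1.0952
  r = (-4 - (-2)·0.6667 - (1)·1.0952) / (5) = -0.7524
Residual b − A·x = (-7.3907, -3.0093, 0.0002)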